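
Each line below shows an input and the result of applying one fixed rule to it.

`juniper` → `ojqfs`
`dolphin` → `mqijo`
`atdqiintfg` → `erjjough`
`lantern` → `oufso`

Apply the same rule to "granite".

bojuf

What's happening: delete the first 2 characters, then shift every letter 1 place forward in the alphabet (wrapping around).
On "granite": the first step gives "anite", and the second then gives "bojuf".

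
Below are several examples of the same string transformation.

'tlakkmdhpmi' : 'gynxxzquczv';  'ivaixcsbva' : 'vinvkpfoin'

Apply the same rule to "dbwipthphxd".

qojvcgucukq

In each case the input is transformed by: shift every letter 13 places forward in the alphabet (wrapping around) — i.e. ROT13.
"dbwipthphxd" → "qojvcgucukq".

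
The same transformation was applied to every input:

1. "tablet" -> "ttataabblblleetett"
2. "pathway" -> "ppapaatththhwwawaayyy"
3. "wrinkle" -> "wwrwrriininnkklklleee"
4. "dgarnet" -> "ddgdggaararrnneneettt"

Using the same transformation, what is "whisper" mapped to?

wwhwhhiisissppepeerrr

What's happening: repeat every character 3 times, then swap each adjacent pair of characters (1↔2, 3↔4, ...).
Starting from "whisper": after the first operation, "wwwhhhiiissspppeeerrr"; after the second, "wwhwhhiisissppepeerrr".
(Check on "tablet": → "tttaaabbbllleeettt" → "ttataabblblleetett" ✓)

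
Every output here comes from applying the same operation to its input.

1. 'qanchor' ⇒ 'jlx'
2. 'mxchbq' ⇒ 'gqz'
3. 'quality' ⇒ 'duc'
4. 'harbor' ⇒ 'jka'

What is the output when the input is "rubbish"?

dkb

Looking at the pairs, the operation is to shift every letter 9 places forward in the alphabet (wrapping around), then keep every other character starting from the second (positions 2nd, 4th, 6th, ...).
Working it through for "rubbish": intermediate "adkkrbq", final "dkb".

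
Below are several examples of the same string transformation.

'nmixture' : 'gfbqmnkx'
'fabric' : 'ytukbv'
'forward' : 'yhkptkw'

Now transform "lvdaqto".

eowtjmh

What's happening: shift every letter 7 places backward in the alphabet (wrapping around).
On "lvdaqto" that produces "eowtjmh".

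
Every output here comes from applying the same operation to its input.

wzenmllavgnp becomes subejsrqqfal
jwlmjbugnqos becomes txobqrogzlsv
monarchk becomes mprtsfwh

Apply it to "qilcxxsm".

Each output is the input with this applied: shift every letter 5 places forward in the alphabet (wrapping around), then move the last 2 characters to the front (rotate right by 2).
Starting from "qilcxxsm": after the first operation, "vnqhccxr"; after the second, "xrvnqhcc".

xrvnqhcc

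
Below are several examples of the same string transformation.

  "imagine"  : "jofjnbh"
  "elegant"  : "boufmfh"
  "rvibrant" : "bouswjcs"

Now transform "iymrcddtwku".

The pattern: move the last 3 characters to the front (rotate right by 3), then shift every letter 1 place forward in the alphabet (wrapping around).
For "iymrcddtwku", step one produces "wkuiymrcddt"; step two turns that into "xlvjznsdeeu".

xlvjznsdeeu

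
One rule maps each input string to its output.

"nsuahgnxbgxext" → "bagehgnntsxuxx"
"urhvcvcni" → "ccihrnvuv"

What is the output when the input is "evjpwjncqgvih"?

echgjinjqpvvw

The transformation: sort the characters into alphabetical order, then swap each adjacent pair of characters (1↔2, 3↔4, ...).
Starting from "evjpwjncqgvih": after the first operation, "ceghijjnpqvvw"; after the second, "echgjinjqpvvw".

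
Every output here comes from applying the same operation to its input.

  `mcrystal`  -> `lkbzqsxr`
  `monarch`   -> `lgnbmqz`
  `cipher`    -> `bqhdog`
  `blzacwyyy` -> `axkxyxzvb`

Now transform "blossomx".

awklnnrr

Rule — shift every letter 1 place backward in the alphabet (wrapping around), then take characters alternately from the front and the back (1st, last, 2nd, 2nd-last, ...).
On "blossomx": the first step gives "aknrrnlw", and the second then gives "awklnnrr".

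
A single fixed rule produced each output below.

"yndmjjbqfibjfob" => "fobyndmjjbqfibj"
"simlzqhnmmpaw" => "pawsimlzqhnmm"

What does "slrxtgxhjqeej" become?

The rule is to move the last 3 characters to the front (rotate right by 3).
On "slrxtgxhjqeej" that produces "eejslrxtgxhjq".

eejslrxtgxhjq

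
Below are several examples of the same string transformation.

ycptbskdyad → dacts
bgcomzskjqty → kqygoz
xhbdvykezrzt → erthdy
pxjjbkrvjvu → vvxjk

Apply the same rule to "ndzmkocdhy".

dydmo

The pattern: keep every other character starting from the second (positions 2nd, 4th, 6th, ...), then move the first 3 characters to the end (rotate left by 3).
Applying both steps to "ndzmkocdhy": "dmody", then "dydmo".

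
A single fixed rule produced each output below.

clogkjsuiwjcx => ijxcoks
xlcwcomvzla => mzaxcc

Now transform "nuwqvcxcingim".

What's happening: keep every other character starting from the first (positions 1st, 3rd, 5th, ...), then move the last 3 characters to the front (rotate right by 3).
"nuwqvcxcingim" → "nwvxigm" → "igmnwvx".

igmnwvx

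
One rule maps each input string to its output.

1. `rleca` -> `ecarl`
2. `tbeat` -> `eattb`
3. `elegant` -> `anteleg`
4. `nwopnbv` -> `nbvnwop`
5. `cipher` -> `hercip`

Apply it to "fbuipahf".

What's happening: move the last 3 characters to the front (rotate right by 3).
So "fbuipahf" becomes "ahffbuip".

ahffbuip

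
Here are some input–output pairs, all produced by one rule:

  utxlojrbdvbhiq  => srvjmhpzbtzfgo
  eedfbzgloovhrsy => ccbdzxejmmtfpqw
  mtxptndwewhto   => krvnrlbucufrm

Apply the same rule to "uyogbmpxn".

The pattern: shift every letter 2 places backward in the alphabet (wrapping around).
For "uyogbmpxn" the result is "swmezknvl".

swmezknvl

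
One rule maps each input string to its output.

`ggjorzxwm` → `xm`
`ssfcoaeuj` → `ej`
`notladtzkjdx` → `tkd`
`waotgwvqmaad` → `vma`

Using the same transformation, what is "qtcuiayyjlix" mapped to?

In each case the input is transformed by: keep every other character starting from the first (positions 1st, 3rd, 5th, ...), then delete the first 3 characters.
Doing the same to "qtcuiayyjlix": "yji".

yji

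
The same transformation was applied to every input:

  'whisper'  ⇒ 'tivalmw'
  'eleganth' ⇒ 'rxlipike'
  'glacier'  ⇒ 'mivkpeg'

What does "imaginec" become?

rigmqekm

Rule — shift every letter 4 places forward in the alphabet (wrapping around), then move the last 3 characters to the front (rotate right by 3).
"imaginec" → "rigmqekm".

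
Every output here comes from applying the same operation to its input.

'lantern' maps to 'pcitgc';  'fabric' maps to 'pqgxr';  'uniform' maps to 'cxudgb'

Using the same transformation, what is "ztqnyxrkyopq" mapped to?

ifcnmgzndef

The rule is to delete the first character, then shift every letter 11 places backward in the alphabet (wrapping around).
Applying both steps to "ztqnyxrkyopq": "tqnyxrkyopq", then "ifcnmgzndef".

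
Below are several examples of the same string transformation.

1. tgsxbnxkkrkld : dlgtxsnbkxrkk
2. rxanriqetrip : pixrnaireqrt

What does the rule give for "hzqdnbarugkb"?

What's happening: move the last 2 characters to the front (rotate right by 2), then swap each adjacent pair of characters (1↔2, 3↔4, ...).
On "hzqdnbarugkb": the first step gives "kbhzqdnbarug", and the second then gives "bkzhdqbnragu".
(Check on "tgsxbnxkkrkld": → "ldtgsxbnxkkrk" → "dlgtxsnbkxrkk" ✓)

bkzhdqbnragu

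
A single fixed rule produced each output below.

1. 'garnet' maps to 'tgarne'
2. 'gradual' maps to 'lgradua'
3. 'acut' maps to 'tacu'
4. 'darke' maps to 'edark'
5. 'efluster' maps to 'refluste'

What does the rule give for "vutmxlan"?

In each case the input is transformed by: move the last character to the front.
So "vutmxlan" becomes "nvutmxla".

nvutmxla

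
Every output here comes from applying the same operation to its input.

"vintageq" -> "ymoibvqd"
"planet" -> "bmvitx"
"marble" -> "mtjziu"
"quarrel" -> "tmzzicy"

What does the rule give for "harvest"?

bamdzip

The transformation: reverse the string, then shift every letter 8 places forward in the alphabet (wrapping around).
Working it through for "harvest": intermediate "tsevrah", final "bamdzip".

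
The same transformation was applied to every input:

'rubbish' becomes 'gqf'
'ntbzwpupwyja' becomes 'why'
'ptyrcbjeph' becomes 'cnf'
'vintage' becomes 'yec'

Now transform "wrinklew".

In each case the input is transformed by: shift every letter 2 places backward in the alphabet (wrapping around), then keep only the last 3 characters.
Applying both steps to "wrinklew": "upglijcu", then "jcu".

jcu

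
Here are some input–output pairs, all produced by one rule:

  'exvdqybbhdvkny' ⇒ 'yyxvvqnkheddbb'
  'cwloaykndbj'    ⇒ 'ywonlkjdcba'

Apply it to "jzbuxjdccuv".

In each case the input is transformed by: sort the characters into reverse alphabetical order.
Applying that to "jzbuxjdccuv" gives "zxvuujjdccb".

zxvuujjdccb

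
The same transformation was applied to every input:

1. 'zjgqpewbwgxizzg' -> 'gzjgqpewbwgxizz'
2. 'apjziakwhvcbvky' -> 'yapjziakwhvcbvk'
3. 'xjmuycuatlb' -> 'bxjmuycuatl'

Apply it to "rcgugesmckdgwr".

rrcgugesmckdgw

What's happening: move the last character to the front.
So "rcgugesmckdgwr" becomes "rrcgugesmckdgw".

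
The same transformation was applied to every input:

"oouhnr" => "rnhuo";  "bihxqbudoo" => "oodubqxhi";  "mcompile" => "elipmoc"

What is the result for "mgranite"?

etinarg

The rule is to delete the first character, then reverse the string.
For "mgranite", step one produces "granite"; step two turns that into "etinarg".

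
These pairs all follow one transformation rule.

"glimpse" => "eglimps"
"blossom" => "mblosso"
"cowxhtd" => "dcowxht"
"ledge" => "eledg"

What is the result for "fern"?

nfer

Looking at the pairs, the operation is to move the last character to the front.
Applying that to "fern" gives "nfer".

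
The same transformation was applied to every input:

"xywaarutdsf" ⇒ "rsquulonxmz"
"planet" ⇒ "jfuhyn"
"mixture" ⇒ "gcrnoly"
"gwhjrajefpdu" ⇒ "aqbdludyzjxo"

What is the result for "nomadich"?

higuxcwb

Looking at the pairs, the operation is to shift every letter 6 places backward in the alphabet (wrapping around).
"nomadich" → "higuxcwb".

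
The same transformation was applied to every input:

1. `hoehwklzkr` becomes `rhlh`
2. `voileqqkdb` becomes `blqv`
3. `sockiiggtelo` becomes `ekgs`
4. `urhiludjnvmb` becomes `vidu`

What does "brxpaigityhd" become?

The rule is to keep one character in every 3, starting at position 1 (positions 1st, 4th, 7th, ...), then swap the first and last characters.
For "brxpaigityhd", step one produces "bpgy"; step two turns that into "ypgb".

ypgb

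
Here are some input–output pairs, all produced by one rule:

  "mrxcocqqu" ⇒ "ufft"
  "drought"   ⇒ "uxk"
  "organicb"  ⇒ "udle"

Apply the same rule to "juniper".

xlh

The transformation: keep every other character starting from the second (positions 2nd, 4th, 6th, ...), then shift every letter 3 places forward in the alphabet (wrapping around).
On "juniper": the first step gives "uie", and the second then gives "xlh".
(Check on "drought": → "ruh" → "uxk" ✓)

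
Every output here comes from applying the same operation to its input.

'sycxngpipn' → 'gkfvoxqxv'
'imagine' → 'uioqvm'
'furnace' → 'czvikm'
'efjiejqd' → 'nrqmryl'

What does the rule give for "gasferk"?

Each output is the input with this applied: shift every letter 8 places forward in the alphabet (wrapping around), then delete the first character.
Applying both steps to "gasferk": "oianmzs", then "ianmzs".

ianmzs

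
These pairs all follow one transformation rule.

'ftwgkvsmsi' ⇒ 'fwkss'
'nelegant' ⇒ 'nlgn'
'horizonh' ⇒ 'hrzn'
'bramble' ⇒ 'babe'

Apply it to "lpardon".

ladn

The pattern: keep every other character starting from the first (positions 1st, 3rd, 5th, ...).
For "lpardon" the result is "ladn".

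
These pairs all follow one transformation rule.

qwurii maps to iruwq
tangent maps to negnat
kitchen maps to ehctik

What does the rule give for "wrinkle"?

lknirw

The pattern: reverse the string, then delete the first character.
Starting from "wrinkle": after the first operation, "elknirw"; after the second, "lknirw".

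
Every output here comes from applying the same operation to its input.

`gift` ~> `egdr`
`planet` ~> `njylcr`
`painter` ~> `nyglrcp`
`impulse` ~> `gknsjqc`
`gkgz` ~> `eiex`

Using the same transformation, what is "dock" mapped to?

bmai

The rule is to shift every letter 2 places backward in the alphabet (wrapping around).
Doing the same to "dock": "bmai".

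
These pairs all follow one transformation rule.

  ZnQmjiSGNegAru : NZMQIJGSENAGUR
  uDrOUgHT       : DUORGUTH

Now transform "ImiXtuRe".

The pattern: swap each adjacent pair of characters (1↔2, 3↔4, ...), then convert every letter to uppercase.
Working it through for "ImiXtuRe": intermediate "mIXiuteR", final "MIXIUTER".
(Check on "ZnQmjiSGNegAru": → "nZmQijGSeNAgur" → "NZMQIJGSENAGUR" ✓)

MIXIUTER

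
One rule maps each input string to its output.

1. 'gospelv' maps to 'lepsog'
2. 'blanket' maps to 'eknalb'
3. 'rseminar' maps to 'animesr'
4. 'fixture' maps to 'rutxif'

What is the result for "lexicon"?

In each case the input is transformed by: reverse the string, then delete the first character.
Applying both steps to "lexicon": "nocixel", then "ocixel".

ocixel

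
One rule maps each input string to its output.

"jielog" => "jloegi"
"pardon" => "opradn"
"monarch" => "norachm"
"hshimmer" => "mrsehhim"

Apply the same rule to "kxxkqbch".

Rule — sort the characters into alphabetical order, then move the last 3 characters to the front (rotate right by 3).
For "kxxkqbch", step one produces "bchkkqxx"; step two turns that into "qxxbchkk".

qxxbchkk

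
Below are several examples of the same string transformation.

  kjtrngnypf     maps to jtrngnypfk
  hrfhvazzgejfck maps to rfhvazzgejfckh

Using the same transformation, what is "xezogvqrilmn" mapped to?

What's happening: move the first character to the end.
So "xezogvqrilmn" becomes "ezogvqrilmnx".

ezogvqrilmnx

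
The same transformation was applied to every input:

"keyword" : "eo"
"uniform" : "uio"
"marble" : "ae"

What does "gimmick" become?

Looking at the pairs, the operation is to keep only the vowels.
On "gimmick" that produces "ii".

ii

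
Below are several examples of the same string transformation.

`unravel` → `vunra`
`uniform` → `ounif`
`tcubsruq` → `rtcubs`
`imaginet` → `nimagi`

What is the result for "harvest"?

eharv

In each case the input is transformed by: delete the last 2 characters, then move the last character to the front.
Starting from "harvest": after the first operation, "harve"; after the second, "eharv".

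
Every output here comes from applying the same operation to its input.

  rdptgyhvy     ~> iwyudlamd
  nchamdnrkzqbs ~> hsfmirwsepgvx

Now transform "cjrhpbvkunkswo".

In each case the input is transformed by: swap each adjacent pair of characters (1↔2, 3↔4, ...), then shift every letter 5 places forward in the alphabet (wrapping around).
Starting from "cjrhpbvkunkswo": after the first operation, "jchrbpkvnuskow"; after the second, "ohmwgupaszxptb".

ohmwgupaszxptb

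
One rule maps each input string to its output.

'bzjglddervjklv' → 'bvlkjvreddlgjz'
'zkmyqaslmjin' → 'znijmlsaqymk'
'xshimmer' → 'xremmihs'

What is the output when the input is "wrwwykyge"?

wegykywwr

The transformation: move the first character to the end, then reverse the string.
Applying both steps to "wrwwykyge": "rwwykygew", then "wegykywwr".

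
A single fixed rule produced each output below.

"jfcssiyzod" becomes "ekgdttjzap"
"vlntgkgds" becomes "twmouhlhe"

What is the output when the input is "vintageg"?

Rule — shift every letter 1 place forward in the alphabet (wrapping around), then move the last character to the front.
Starting from "vintageg": after the first operation, "wjoubhfh"; after the second, "hwjoubhf".

hwjoubhf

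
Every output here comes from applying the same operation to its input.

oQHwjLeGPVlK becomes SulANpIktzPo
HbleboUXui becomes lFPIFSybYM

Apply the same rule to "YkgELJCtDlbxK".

cOKipngXhPFBo

The pattern: shift every letter 4 places forward in the alphabet (wrapping around), then flip the case of every letter.
Applying both steps to "YkgELJCtDlbxK": "CokIPNGxHpfbO", then "cOKipngXhPFBo".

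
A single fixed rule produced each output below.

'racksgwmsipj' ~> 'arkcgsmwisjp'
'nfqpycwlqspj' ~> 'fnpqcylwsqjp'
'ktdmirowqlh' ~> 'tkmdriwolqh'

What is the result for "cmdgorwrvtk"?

mcgdrorwtvk

In each case the input is transformed by: swap each adjacent pair of characters (1↔2, 3↔4, ...).
Doing the same to "cmdgorwrvtk": "mcgdrorwtvk".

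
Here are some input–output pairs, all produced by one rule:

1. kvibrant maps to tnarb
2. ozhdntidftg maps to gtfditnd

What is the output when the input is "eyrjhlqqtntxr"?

rxtntqqlhj

Rule — delete the first 3 characters, then reverse the string.
For "eyrjhlqqtntxr", step one produces "jhlqqtntxr"; step two turns that into "rxtntqqlhj".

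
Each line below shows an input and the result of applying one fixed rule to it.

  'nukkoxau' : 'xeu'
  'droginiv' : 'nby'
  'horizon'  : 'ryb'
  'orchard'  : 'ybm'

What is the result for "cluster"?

mve

Looking at the pairs, the operation is to shift every letter 10 places forward in the alphabet (wrapping around), then keep only the first 3 characters.
"cluster" → "mvecdob" → "mve".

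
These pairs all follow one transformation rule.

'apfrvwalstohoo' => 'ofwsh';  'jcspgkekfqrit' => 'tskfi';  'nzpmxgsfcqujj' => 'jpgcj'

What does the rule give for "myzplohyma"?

The rule is to move the last character to the front, then keep one character in every 3, starting at position 1 (positions 1st, 4th, 7th, ...).
On "myzplohyma": the first step gives "amyzplohym", and the second then gives "azom".

azom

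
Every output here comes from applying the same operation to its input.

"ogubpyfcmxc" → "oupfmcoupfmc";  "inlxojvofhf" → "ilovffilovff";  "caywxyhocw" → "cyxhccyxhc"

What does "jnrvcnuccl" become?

jrcucjrcuc

Rule — keep every other character starting from the first (positions 1st, 3rd, 5th, ...), then write the whole string twice.
Applying both steps to "jnrvcnuccl": "jrcuc", then "jrcucjrcuc".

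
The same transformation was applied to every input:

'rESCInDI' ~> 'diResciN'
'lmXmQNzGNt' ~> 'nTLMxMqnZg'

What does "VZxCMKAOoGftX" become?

The transformation: flip the case of every letter, then move the last 2 characters to the front (rotate right by 2).
"VZxCMKAOoGftX" → "vzXcmkaoOgFTx" → "TxvzXcmkaoOgF".

TxvzXcmkaoOgF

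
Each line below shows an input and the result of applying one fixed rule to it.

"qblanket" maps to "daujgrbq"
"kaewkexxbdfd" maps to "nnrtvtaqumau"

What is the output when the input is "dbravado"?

lqtetrhq

Rule — shift every letter 10 places backward in the alphabet (wrapping around), then swap the front and back halves of the string.
"dbravado" → "trhqlqte" → "lqtetrhq".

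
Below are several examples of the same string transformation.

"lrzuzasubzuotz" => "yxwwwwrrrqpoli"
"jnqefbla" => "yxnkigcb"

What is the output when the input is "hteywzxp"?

wvutqmeb

Rule — shift every letter 3 places backward in the alphabet (wrapping around), then sort the characters into reverse alphabetical order.
Applying both steps to "hteywzxp": "eqbvtwum", then "wvutqmeb".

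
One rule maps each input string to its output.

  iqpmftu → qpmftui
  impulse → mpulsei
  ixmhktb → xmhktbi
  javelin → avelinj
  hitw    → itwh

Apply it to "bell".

The rule is to move the first character to the end.
On "bell" that produces "ellb".

ellb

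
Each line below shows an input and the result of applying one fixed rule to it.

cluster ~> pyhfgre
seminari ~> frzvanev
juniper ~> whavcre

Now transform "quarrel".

dhneery

Each output is the input with this applied: shift every letter 13 places forward in the alphabet (wrapping around) — i.e. ROT13.
So "quarrel" becomes "dhneery".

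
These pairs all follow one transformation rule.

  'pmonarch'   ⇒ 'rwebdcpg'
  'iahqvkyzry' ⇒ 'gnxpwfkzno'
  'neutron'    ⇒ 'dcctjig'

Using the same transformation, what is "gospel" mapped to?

tavdhe

What's happening: move the last 2 characters to the front (rotate right by 2), then shift every letter 11 places backward in the alphabet (wrapping around).
On "gospel": the first step gives "elgosp", and the second then gives "tavdhe".
(Check on "pmonarch": → "chpmonar" → "rwebdcpg" ✓)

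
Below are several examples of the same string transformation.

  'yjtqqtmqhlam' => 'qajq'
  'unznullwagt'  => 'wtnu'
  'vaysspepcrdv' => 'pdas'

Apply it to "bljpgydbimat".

What's happening: keep one character in every 3, starting at position 2 (positions 2nd, 5th, 8th, ...), then move the last 2 characters to the front (rotate right by 2).
On "bljpgydbimat" that produces "balg".
(Check on "vaysspepcrdv": → "aspd" → "pdas" ✓)

balg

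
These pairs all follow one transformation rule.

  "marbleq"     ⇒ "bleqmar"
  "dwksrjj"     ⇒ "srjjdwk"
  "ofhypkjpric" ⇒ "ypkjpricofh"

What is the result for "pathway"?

The rule is to move the first 3 characters to the end (rotate left by 3).
"pathway" → "hwaypat".

hwaypat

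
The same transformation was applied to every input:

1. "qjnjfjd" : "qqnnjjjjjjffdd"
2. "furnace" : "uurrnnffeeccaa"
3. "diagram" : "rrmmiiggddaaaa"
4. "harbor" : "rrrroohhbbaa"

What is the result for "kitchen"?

In each case the input is transformed by: sort the characters into reverse alphabetical order, then double every character.
On "kitchen": the first step gives "tnkihec", and the second then gives "ttnnkkiihheecc".

ttnnkkiihheecc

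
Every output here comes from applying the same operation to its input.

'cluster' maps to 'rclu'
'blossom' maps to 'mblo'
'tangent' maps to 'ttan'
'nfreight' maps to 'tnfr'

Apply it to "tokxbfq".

Looking at the pairs, the operation is to move the first 3 characters to the end (rotate left by 3), then keep only the last 4 characters.
"tokxbfq" → "xbfqtok" → "qtok".

qtok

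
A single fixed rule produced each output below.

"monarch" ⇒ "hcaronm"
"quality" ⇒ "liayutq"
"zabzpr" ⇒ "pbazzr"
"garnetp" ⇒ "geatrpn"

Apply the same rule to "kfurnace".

ecaurnkf

What's happening: sort the characters into reverse alphabetical order, then move the last 3 characters to the front (rotate right by 3).
On "kfurnace": the first step gives "urnkfeca", and the second then gives "ecaurnkf".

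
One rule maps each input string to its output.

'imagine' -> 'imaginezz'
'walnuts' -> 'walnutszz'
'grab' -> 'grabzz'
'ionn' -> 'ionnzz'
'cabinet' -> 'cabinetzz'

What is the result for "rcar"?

The rule is to append "zz".
On "rcar" that produces "rcarzz".

rcarzz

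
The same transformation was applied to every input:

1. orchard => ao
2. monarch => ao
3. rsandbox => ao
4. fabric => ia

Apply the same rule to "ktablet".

In each case the input is transformed by: move the first 2 characters to the end (rotate left by 2), then keep only the vowels.
For "ktablet", step one produces "abletkt"; step two turns that into "ae".

ae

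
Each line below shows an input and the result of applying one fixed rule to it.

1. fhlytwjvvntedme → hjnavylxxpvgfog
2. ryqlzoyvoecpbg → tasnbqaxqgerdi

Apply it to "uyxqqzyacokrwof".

wazssbaceqmtyqh

What's happening: shift every letter 2 places forward in the alphabet (wrapping around).
"uyxqqzyacokrwof" → "wazssbaceqmtyqh".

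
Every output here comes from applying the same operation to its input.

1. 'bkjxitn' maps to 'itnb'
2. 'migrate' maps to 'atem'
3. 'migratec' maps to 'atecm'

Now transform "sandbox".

boxs

The rule is to move the first character to the end, then delete the first 3 characters.
On "sandbox": the first step gives "andboxs", and the second then gives "boxs".
(Check on "migratec": → "igratecm" → "atecm" ✓)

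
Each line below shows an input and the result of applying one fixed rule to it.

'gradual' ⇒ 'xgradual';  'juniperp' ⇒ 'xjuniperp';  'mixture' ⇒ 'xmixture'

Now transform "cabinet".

xcabinet

The transformation: prepend "x".
On "cabinet" that produces "xcabinet".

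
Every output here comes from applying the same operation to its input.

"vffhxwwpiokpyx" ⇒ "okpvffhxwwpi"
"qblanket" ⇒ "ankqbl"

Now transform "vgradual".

In each case the input is transformed by: delete the last 2 characters, then move the last 3 characters to the front (rotate right by 3).
Working it through for "vgradual": intermediate "vgradu", final "aduvgr".

aduvgr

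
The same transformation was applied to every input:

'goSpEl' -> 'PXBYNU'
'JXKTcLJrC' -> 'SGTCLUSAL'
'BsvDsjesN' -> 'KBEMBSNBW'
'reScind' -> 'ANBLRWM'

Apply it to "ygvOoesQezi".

Each output is the input with this applied: shift every letter 9 places forward in the alphabet (wrapping around), then convert every letter to uppercase.
On "ygvOoesQezi": the first step gives "hpeXxnbZnir", and the second then gives "HPEXXNBZNIR".
(Check on "BsvDsjesN": → "KbeMbsnbW" → "KBEMBSNBW" ✓)

HPEXXNBZNIR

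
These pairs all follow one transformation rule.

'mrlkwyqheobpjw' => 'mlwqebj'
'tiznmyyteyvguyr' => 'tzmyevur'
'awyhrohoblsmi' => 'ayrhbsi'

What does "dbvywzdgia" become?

The transformation: keep every other character starting from the first (positions 1st, 3rd, 5th, ...).
On "dbvywzdgia" that produces "dvwdi".

dvwdi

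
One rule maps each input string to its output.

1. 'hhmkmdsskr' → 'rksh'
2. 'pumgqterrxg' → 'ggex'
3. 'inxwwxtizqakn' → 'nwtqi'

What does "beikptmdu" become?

ukm

Looking at the pairs, the operation is to swap the first and last characters, then keep one character in every 3, starting at position 1 (positions 1st, 4th, 7th, ...).
Applying both steps to "beikptmdu": "ueikptmdb", then "ukm".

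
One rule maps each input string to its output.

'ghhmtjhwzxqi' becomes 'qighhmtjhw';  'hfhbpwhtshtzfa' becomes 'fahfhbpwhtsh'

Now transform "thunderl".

The transformation: move the last 2 characters to the front (rotate right by 2), then delete the last 2 characters.
Working it through for "thunderl": intermediate "rlthunde", final "rlthun".

rlthun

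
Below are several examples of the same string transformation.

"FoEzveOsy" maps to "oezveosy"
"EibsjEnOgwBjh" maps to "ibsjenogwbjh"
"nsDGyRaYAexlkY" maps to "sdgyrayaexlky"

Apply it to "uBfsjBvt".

bfsjbvt

The pattern: delete the first character, then convert every letter to lowercase.
Starting from "uBfsjBvt": after the first operation, "BfsjBvt"; after the second, "bfsjbvt".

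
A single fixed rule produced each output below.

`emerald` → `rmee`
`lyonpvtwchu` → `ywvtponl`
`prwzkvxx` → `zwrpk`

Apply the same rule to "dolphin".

pold

The pattern: delete the last 3 characters, then sort the characters into reverse alphabetical order.
On "dolphin": the first step gives "dolp", and the second then gives "pold".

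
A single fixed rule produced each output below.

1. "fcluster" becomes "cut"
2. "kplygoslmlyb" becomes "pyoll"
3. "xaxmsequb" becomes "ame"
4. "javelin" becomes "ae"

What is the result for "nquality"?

qai

Looking at the pairs, the operation is to keep every other character starting from the second (positions 2nd, 4th, 6th, ...), then delete the last character.
Working it through for "nquality": intermediate "qaiy", final "qai".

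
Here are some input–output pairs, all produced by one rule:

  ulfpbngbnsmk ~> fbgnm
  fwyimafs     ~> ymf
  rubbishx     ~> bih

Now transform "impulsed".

ple

Looking at the pairs, the operation is to keep every other character starting from the first (positions 1st, 3rd, 5th, ...), then delete the first character.
Starting from "impulsed": after the first operation, "iple"; after the second, "ple".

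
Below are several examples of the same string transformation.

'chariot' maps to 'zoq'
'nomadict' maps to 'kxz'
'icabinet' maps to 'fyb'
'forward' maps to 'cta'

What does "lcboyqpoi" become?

Looking at the pairs, the operation is to shift every letter 3 places backward in the alphabet (wrapping around), then keep one character in every 3, starting at position 1 (positions 1st, 4th, 7th, ...).
For "lcboyqpoi", step one produces "izylvnmlf"; step two turns that into "ilm".

ilm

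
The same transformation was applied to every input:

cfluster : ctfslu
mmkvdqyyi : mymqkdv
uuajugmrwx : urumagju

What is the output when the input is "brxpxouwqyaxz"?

Rule — delete the last 2 characters, then take characters alternately from the front and the back (1st, last, 2nd, 2nd-last, ...).
So "brxpxouwqyaxz" becomes "baryxqpwxuo".

baryxqpwxuo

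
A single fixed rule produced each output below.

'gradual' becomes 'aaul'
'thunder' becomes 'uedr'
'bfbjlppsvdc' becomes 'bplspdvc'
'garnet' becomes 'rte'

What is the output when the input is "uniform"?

irom

The transformation: swap each adjacent pair of characters (1↔2, 3↔4, ...), then delete the first 3 characters.
Working it through for "uniform": intermediate "nufirom", final "irom".
(Check on "garnet": → "agnrte" → "rte" ✓)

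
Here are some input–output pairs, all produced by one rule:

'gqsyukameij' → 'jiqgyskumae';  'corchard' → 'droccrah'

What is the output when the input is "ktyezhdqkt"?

Each output is the input with this applied: move the last 2 characters to the front (rotate right by 2), then swap each adjacent pair of characters (1↔2, 3↔4, ...).
On "ktyezhdqkt": the first step gives "ktktyezhdq", and the second then gives "tktkeyhzqd".
(Check on "corchard": → "rdcorcha" → "droccrah" ✓)

tktkeyhzqd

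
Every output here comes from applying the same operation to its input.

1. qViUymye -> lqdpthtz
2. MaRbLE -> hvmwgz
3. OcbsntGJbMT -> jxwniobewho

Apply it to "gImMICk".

bdhhdxf

Looking at the pairs, the operation is to shift every letter 5 places backward in the alphabet (wrapping around), then convert every letter to lowercase.
Starting from "gImMICk": after the first operation, "bDhHDXf"; after the second, "bdhhdxf".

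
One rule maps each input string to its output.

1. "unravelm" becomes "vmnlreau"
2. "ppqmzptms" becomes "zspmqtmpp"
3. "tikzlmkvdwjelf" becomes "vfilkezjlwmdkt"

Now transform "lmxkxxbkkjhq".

bqmhxjkkxkxl

The transformation: take characters alternately from the front and the back (1st, last, 2nd, 2nd-last, ...), then swap the first and last characters.
"lmxkxxbkkjhq" → "lqmhxjkkxkxb" → "bqmhxjkkxkxl".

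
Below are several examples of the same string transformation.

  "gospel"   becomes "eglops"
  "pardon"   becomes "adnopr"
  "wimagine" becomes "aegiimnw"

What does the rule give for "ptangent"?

aegnnptt

The pattern: sort the characters into alphabetical order.
On "ptangent" that produces "aegnnptt".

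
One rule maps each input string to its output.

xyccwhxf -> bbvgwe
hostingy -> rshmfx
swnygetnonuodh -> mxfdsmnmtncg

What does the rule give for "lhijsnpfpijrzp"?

The rule is to delete the first 2 characters, then shift every letter 1 place backward in the alphabet (wrapping around).
For "lhijsnpfpijrzp", step one produces "ijsnpfpijrzp"; step two turns that into "hirmoeohiqyo".

hirmoeohiqyo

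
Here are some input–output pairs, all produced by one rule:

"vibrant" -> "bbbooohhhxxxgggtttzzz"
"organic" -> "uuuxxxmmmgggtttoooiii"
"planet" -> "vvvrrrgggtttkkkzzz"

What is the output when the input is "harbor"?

The rule is to shift every letter 6 places forward in the alphabet (wrapping around), then repeat every character 3 times.
On "harbor": the first step gives "ngxhux", and the second then gives "nnngggxxxhhhuuuxxx".

nnngggxxxhhhuuuxxx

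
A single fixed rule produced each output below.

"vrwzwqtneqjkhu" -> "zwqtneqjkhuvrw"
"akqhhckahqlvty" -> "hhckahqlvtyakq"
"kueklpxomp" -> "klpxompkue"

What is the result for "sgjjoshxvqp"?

joshxvqpsgj

Looking at the pairs, the operation is to move the first 3 characters to the end (rotate left by 3).
Applying that to "sgjjoshxvqp" gives "joshxvqpsgj".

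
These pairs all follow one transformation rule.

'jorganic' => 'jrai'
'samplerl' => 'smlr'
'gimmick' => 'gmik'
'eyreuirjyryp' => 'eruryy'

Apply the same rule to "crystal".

cytl

Looking at the pairs, the operation is to keep every other character starting from the first (positions 1st, 3rd, 5th, ...).
Doing the same to "crystal": "cytl".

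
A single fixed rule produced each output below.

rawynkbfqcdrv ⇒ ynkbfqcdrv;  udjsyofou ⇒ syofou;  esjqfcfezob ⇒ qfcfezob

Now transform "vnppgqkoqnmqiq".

pgqkoqnmqiq

Looking at the pairs, the operation is to delete the first 3 characters.
For "vnppgqkoqnmqiq" the result is "pgqkoqnmqiq".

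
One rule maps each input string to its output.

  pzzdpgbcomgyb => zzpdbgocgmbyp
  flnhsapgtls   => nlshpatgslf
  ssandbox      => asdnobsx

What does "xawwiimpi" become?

waiwmiipx

Rule — move the first character to the end, then swap each adjacent pair of characters (1↔2, 3↔4, ...).
Applying both steps to "xawwiimpi": "awwiimpix", then "waiwmiipx".
(Check on "pzzdpgbcomgyb": → "zzdpgbcomgybp" → "zzpdbgocgmbyp" ✓)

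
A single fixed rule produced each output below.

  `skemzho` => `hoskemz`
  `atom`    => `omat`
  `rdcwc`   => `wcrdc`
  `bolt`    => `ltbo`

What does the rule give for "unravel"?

elunrav

In each case the input is transformed by: move the last 2 characters to the front (rotate right by 2).
Applying that to "unravel" gives "elunrav".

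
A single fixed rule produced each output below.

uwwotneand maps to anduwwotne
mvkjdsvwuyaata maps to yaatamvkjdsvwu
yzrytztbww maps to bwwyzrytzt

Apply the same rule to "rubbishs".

In each case the input is transformed by: swap the front and back halves of the string, then move the first 2 characters to the end (rotate left by 2).
Applying both steps to "rubbishs": "ishsrubb", then "hsrubbis".

hsrubbis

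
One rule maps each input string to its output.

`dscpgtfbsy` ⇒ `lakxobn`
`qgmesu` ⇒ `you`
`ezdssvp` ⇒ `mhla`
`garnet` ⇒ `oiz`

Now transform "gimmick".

oquu

What's happening: delete the last 3 characters, then shift every letter 8 places forward in the alphabet (wrapping around).
Working it through for "gimmick": intermediate "gimm", final "oquu".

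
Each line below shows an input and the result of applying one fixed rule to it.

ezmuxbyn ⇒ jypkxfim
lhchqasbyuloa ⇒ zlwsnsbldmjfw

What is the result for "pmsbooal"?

The transformation: shift every letter 11 places forward in the alphabet (wrapping around), then move the last 2 characters to the front (rotate right by 2).
"pmsbooal" → "axdmzzlw" → "lwaxdmzz".

lwaxdmzz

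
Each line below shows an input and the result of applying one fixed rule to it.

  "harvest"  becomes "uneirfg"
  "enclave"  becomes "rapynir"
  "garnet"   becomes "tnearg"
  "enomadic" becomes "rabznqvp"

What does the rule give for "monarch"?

zbanepu

The pattern: shift every letter 13 places forward in the alphabet (wrapping around) — i.e. ROT13.
On "monarch" that produces "zbanepu".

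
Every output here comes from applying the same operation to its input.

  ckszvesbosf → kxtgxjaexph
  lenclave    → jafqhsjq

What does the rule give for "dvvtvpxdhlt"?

Each output is the input with this applied: shift every letter 5 places forward in the alphabet (wrapping around), then reverse the string.
Working it through for "dvvtvpxdhlt": intermediate "iaayaucimqy", final "yqmicuayaai".

yqmicuayaai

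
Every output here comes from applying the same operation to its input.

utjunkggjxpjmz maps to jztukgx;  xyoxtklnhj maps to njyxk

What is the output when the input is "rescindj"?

Rule — keep every other character starting from the second (positions 2nd, 4th, 6th, ...), then move the last 2 characters to the front (rotate right by 2).
Working it through for "rescindj": intermediate "ecnj", final "njec".

njec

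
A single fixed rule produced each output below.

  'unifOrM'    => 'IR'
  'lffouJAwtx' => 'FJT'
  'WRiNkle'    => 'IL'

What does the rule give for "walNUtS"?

LT

What's happening: keep one character in every 3, starting at position 3 (positions 3rd, 6th, 9th, ...), then convert every letter to uppercase.
Doing the same to "walNUtS": "LT".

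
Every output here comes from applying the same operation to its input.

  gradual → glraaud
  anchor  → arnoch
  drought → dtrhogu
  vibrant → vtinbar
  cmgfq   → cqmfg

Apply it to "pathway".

Rule — take characters alternately from the front and the back (1st, last, 2nd, 2nd-last, ...).
Doing the same to "pathway": "pyaatwh".

pyaatwh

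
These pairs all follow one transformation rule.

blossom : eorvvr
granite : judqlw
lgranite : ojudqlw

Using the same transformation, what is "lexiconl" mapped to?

What's happening: delete the last character, then shift every letter 3 places forward in the alphabet (wrapping around).
For "lexiconl" the result is "ohalfrq".

ohalfrq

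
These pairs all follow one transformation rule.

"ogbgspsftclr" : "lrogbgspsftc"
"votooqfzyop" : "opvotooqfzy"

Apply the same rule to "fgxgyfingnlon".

The rule is to move the last 2 characters to the front (rotate right by 2).
Doing the same to "fgxgyfingnlon": "onfgxgyfingnl".

onfgxgyfingnl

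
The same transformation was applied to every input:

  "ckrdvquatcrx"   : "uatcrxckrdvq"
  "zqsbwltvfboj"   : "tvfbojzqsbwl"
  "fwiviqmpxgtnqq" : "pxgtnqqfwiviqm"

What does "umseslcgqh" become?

The transformation: swap the front and back halves of the string.
So "umseslcgqh" becomes "lcgqhumses".

lcgqhumses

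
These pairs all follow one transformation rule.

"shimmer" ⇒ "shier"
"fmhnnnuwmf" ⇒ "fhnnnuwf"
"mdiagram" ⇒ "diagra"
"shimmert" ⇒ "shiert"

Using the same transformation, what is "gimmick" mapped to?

giick

In each case the input is transformed by: remove every "m".
Applying that to "gimmick" gives "giick".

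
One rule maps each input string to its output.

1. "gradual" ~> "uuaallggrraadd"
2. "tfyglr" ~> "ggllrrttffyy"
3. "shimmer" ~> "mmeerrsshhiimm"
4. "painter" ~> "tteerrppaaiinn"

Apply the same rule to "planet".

nneettppllaa

In each case the input is transformed by: move the last 3 characters to the front (rotate right by 3), then double every character.
For "planet", step one produces "netpla"; step two turns that into "nneettppllaa".
(Check on "gradual": → "ualgrad" → "uuaallggrraadd" ✓)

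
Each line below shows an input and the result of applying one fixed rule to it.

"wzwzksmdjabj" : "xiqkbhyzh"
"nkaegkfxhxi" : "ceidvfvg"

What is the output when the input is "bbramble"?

ykzjc

Rule — shift every letter 2 places backward in the alphabet (wrapping around), then delete the first 3 characters.
Applying both steps to "bbramble": "zzpykzjc", then "ykzjc".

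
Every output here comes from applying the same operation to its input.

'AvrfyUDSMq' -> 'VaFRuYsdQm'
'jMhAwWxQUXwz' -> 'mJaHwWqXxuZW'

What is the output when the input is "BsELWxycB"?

In each case the input is transformed by: swap each adjacent pair of characters (1↔2, 3↔4, ...), then flip the case of every letter.
"BsELWxycB" → "sBLExWcyB" → "SbleXwCYb".

SbleXwCYb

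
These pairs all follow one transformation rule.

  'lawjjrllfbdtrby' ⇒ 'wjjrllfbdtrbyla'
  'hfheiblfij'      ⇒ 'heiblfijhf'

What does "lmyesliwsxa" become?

yesliwsxalm

Looking at the pairs, the operation is to move the first 2 characters to the end (rotate left by 2).
Applying that to "lmyesliwsxa" gives "yesliwsxalm".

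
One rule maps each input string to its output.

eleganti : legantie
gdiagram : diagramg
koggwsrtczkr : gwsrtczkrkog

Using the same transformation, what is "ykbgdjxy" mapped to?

kbgdjxyy

The transformation: move the last 3 characters to the front (rotate right by 3), then swap the front and back halves of the string.
"ykbgdjxy" → "jxyykbgd" → "kbgdjxyy".
(Check on "gdiagram": → "ramgdiag" → "diagramg" ✓)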